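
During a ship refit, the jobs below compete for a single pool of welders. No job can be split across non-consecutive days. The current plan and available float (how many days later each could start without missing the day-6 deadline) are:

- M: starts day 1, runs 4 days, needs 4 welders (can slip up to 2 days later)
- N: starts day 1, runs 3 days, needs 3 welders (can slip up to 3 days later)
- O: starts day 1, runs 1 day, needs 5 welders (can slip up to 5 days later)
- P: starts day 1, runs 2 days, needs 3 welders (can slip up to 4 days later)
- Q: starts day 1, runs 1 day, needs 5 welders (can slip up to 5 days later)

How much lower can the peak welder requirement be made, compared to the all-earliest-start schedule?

12

Early-start peak: d1:20  d2:10  d3:7  d4:4  d5:0  d6:0 ⇒ 20.
Leveled (M@1, N@1, O@5, P@4, Q@6): d1:7  d2:7  d3:7  d4:7  d5:8  d6:5 ⇒ 8.
Reduction 20 − 8 = 12.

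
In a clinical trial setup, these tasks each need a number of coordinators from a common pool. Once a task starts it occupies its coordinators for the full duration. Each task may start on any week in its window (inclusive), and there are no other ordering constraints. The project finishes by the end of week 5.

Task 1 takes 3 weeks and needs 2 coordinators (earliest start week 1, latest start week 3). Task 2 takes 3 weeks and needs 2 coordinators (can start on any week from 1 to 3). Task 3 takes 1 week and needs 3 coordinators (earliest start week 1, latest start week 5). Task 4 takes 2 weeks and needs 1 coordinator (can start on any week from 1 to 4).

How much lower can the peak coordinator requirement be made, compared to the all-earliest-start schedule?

4

Early-start peak: w1:8  w2:5  w3:4  w4:0  w5:0 ⇒ 8.
Leveled (Task 1@1, Task 2@1, Task 3@4, Task 4@4): w1:4  w2:4  w3:4  w4:4  w5:1 ⇒ 4.
Reduction 8 − 4 = 4.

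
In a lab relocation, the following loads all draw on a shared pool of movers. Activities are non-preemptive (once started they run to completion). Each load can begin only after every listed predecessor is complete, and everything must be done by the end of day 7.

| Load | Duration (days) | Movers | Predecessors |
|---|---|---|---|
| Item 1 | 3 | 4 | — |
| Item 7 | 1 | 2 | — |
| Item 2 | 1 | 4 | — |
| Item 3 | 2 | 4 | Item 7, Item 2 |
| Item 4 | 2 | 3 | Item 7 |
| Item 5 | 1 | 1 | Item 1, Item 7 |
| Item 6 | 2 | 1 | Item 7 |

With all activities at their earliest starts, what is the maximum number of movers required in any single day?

12

Early-start schedule: Item 1@1, Item 7@1, Item 2@1, Item 3@2, Item 4@2, Item 5@4, Item 6@2.
Load per day: day 1: 10, day 2: 12, day 3: 12, day 4: 1, day 5: 0, day 6: 0, day 7: 0.
Peak is 12.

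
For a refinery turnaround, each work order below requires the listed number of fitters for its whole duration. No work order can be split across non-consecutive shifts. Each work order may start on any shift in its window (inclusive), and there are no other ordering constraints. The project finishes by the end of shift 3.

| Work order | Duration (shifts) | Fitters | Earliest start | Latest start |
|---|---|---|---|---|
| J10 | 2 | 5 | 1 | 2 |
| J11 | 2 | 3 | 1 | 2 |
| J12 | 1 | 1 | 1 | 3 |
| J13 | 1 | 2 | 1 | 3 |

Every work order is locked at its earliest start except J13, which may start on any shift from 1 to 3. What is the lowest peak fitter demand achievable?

9

J13@1: s1:11  s2:8  s3:0 → peak 11
J13@2: s1:9  s2:10  s3:0 → peak 10
J13@3: s1:9  s2:8  s3:2 → peak 9
Best is J13@3, peak 9.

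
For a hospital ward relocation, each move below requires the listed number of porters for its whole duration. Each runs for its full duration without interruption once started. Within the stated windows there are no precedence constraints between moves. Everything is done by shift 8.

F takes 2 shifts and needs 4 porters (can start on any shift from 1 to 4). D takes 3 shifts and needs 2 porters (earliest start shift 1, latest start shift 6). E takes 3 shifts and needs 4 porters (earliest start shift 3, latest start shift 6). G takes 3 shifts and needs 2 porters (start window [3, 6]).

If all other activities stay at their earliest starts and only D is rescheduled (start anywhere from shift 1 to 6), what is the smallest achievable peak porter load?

6

D@1: s1:6  s2:6  s3:8  s4:6  s5:6  s6:0  s7:0  s8:0 → peak 8
D@2: s1:4  s2:6  s3:8  s4:8  s5:6  s6:0  s7:0  s8:0 → peak 8
D@3: s1:4  s2:4  s3:8  s4:8  s5:8  s6:0  s7:0  s8:0 → peak 8
D@4: s1:4  s2:4  s3:6  s4:8  s5:8  s6:2  s7:0  s8:0 → peak 8
D@5: s1:4  s2:4  s3:6  s4:6  s5:8  s6:2  s7:2  s8:0 → peak 8
D@6: s1:4  s2:4  s3:6  s4:6  s5:6  s6:2  s7:2  s8:2 → peak 6
Best is D@6, peak 6.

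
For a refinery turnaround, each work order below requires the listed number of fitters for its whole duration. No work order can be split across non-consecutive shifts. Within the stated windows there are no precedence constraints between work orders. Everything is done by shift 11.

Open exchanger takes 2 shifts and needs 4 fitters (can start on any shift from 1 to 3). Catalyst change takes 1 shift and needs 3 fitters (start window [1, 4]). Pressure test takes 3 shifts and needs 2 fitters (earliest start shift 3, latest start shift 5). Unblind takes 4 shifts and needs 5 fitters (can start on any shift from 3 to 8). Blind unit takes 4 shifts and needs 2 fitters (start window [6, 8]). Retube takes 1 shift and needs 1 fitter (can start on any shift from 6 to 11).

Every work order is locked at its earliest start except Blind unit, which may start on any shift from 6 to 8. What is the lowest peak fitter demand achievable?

Blind unit@6: s1:7  s2:4  s3:7  s4:7  s5:7  s6:8  s7:2  s8:2  s9:2  s10:0  s11:0 → peak 8
Blind unit@7: s1:7  s2:4  s3:7  s4:7  s5:7  s6:6  s7:2  s8:2  s9:2  s10:2  s11:0 → peak 7
Blind unit@8: s1:7  s2:4  s3:7  s4:7  s5:7  s6:6  s7:0  s8:2  s9:2  s10:2  s11:2 → peak 7
Best is Blind unit@7, peak 7.

7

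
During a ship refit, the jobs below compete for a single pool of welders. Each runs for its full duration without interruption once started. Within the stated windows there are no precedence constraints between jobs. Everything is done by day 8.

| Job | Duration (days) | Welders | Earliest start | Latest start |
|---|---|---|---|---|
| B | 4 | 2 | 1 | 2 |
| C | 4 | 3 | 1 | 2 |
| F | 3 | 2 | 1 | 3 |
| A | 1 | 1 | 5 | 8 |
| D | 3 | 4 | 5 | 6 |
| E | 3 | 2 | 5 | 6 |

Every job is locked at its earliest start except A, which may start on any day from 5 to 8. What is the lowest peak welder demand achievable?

A@5: d1:7  d2:7  d3:7  d4:5  d5:7  d6:6  d7:6  d8:0 → peak 7
A@6: d1:7  d2:7  d3:7  d4:5  d5:6  d6:7  d7:6  d8:0 → peak 7
A@7: d1:7  d2:7  d3:7  d4:5  d5:6  d6:6  d7:7  d8:0 → peak 7
A@8: d1:7  d2:7  d3:7  d4:5  d5:6  d6:6  d7:6  d8:1 → peak 7
Best is A@5, peak 7.

7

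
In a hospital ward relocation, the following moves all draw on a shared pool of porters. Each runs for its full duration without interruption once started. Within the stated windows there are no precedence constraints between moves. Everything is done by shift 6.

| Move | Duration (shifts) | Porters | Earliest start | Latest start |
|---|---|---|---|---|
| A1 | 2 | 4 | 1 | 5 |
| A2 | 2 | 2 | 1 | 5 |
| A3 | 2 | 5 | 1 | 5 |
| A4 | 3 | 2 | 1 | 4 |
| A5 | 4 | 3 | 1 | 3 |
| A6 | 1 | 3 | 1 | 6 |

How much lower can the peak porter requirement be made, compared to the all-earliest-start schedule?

11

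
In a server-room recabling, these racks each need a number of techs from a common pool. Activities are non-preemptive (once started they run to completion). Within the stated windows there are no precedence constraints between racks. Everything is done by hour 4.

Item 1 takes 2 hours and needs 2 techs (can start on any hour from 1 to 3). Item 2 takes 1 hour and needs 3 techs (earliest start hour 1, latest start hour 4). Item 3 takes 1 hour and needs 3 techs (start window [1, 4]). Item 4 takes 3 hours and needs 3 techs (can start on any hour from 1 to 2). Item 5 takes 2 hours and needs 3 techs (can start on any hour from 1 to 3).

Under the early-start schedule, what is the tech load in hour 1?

14

At early start, hour 1 has: Item 1, Item 2, Item 3, Item 4, Item 5.
Demand: 2 + 3 + 3 + 3 + 3 = 14.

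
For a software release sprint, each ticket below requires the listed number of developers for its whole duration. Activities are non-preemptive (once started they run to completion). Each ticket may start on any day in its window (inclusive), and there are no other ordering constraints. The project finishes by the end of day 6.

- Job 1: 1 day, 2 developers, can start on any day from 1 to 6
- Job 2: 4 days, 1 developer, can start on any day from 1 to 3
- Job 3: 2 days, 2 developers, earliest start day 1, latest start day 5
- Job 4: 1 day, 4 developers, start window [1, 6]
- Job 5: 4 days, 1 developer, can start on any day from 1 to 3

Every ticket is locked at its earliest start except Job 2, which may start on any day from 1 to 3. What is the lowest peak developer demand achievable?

Job 2@1: d1:10  d2:4  d3:2  d4:2  d5:0  d6:0 → peak 10
Job 2@2: d1:9  d2:4  d3:2  d4:2  d5:1  d6:0 → peak 9
Job 2@3: d1:9  d2:3  d3:2  d4:2  d5:1  d6:1 → peak 9
Best is Job 2@2, peak 9.

9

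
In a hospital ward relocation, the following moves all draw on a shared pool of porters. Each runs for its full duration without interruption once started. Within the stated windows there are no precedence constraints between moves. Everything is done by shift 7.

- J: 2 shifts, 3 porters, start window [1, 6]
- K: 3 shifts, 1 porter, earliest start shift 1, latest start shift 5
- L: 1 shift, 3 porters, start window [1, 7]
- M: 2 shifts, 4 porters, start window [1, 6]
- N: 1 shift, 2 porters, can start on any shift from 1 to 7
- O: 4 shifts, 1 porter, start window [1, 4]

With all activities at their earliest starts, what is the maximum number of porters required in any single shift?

Early-start schedule: J@1, K@1, L@1, M@1, N@1, O@1.
Load per shift: shift 1: 14, shift 2: 9, shift 3: 2, shift 4: 1, shift 5: 0, shift 6: 0, shift 7: 0.
Peak is 14.

14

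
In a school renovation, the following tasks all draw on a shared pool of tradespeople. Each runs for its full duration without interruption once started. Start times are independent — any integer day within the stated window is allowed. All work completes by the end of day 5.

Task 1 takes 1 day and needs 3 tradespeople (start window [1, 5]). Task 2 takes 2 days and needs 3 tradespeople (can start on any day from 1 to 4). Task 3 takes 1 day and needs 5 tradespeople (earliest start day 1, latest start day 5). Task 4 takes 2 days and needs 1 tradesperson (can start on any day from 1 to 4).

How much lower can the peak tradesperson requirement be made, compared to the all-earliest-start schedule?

Early-start peak: d1:12  d2:4  d3:0  d4:0  d5:0 ⇒ 12.
Leveled (Task 1@1, Task 2@2, Task 3@4, Task 4@1): d1:4  d2:4  d3:3  d4:5  d5:0 ⇒ 5.
Reduction 12 − 5 = 7.

7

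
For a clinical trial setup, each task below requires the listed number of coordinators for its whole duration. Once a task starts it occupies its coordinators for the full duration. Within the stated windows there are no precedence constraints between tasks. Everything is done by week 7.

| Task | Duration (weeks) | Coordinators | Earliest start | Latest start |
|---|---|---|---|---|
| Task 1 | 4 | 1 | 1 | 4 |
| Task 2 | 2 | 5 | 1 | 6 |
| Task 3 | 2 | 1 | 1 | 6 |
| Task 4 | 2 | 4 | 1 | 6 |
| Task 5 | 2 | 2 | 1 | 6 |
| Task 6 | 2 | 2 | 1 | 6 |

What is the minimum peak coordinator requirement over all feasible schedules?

Early-start (Task 1@1, Task 2@1, Task 3@1, Task 4@1, Task 5@1, Task 6@1) gives peak 15: w1:15  w2:15  w3:1  w4:1  w5:0  w6:0  w7:0.
Shift Task 3→3, Task 4→3, Task 5→5, Task 6→5.
Schedule Task 1@1, Task 2@1, Task 3@3, Task 4@3, Task 5@5, Task 6@5: w1:6  w2:6  w3:6  w4:6  w5:4  w6:4  w7:0 — peak 6.

6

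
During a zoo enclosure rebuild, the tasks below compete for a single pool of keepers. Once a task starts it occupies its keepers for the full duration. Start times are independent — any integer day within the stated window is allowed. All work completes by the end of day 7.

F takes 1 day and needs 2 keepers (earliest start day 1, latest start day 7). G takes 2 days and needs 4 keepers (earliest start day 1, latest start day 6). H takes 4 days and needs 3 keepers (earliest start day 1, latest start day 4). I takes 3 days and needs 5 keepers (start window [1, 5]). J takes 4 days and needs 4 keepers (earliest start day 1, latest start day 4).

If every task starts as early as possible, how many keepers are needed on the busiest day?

18

Early-start schedule: F@1, G@1, H@1, I@1, J@1.
Load per day: day 1: 18, day 2: 16, day 3: 12, day 4: 7, day 5: 0, day 6: 0, day 7: 0.
Peak is 18.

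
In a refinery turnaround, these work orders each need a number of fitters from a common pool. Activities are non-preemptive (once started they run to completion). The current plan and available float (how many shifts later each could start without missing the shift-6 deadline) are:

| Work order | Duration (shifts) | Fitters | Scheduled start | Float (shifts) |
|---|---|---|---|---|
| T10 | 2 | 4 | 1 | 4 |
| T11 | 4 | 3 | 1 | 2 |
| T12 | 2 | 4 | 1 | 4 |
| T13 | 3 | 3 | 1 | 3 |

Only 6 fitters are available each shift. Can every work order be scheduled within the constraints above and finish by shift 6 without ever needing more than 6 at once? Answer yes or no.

Total fitter-shifts = 37; over 6 shifts the average is 37/6 > 6, so some shift must exceed 6.

no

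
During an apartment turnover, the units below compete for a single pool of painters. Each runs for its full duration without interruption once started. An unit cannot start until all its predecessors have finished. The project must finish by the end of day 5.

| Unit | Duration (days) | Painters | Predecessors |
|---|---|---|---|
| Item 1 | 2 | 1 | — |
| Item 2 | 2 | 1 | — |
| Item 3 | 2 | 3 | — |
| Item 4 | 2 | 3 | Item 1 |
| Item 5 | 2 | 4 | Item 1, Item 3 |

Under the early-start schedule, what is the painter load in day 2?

At early start, day 2 has: Item 1, Item 2, Item 3.
Demand: 1 + 1 + 3 = 5.

5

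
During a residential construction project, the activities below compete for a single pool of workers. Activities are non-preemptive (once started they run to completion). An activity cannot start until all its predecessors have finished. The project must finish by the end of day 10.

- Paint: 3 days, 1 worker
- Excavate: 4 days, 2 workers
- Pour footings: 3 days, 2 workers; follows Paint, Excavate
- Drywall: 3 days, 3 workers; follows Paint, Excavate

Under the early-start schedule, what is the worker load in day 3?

At early start, day 3 has: Paint, Excavate.
Demand: 1 + 2 = 3.

3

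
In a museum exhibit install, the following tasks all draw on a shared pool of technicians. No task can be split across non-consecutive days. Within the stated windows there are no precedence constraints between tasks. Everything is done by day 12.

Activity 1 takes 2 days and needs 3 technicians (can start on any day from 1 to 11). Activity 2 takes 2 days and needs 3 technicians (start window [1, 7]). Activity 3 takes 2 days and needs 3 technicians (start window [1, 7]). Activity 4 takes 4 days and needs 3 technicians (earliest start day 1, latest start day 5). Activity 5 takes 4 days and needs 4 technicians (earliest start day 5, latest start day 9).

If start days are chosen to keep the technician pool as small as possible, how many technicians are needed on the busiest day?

6

Early-start (Activity 1@1, Activity 2@1, Activity 3@1, Activity 4@1, Activity 5@5) gives peak 12: d1:12  d2:12  d3:3  d4:3  d5:4  d6:4  d7:4  d8:4  d9:0  d10:0  d11:0  d12:0.
Shift Activity 3→3, Activity 4→3, Activity 5→7.
Schedule Activity 1@1, Activity 2@1, Activity 3@3, Activity 4@3, Activity 5@7: d1:6  d2:6  d3:6  d4:6  d5:3  d6:3  d7:4  d8:4  d9:4  d10:4  d11:0  d12:0 — peak 6.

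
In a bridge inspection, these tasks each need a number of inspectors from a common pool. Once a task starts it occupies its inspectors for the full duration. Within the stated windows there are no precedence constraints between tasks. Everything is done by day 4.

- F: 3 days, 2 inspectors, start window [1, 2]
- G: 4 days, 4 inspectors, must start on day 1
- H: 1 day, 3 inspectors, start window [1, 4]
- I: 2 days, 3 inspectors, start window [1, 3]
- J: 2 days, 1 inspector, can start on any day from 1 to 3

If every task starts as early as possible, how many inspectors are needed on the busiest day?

Early-start schedule: F@1, G@1, H@1, I@1, J@1.
Load per day: day 1: 13, day 2: 10, day 3: 6, day 4: 4.
Peak is 13.

13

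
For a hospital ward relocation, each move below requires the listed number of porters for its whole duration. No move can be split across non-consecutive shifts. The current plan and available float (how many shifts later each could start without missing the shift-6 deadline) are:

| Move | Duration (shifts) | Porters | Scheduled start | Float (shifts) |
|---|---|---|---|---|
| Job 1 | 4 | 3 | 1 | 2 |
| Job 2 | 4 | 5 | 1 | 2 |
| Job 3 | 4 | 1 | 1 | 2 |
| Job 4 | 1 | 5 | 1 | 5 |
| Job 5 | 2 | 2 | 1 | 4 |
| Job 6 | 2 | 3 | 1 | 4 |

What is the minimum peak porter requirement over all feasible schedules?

Early-start (Job 1@1, Job 2@1, Job 3@1, Job 4@1, Job 5@1, Job 6@1) gives peak 19: s1:19  s2:14  s3:9  s4:9  s5:0  s6:0.
Shift Job 4→5, Job 5→5, Job 6→5.
Schedule Job 1@1, Job 2@1, Job 3@1, Job 4@5, Job 5@5, Job 6@5: s1:9  s2:9  s3:9  s4:9  s5:10  s6:5 — peak 10.

10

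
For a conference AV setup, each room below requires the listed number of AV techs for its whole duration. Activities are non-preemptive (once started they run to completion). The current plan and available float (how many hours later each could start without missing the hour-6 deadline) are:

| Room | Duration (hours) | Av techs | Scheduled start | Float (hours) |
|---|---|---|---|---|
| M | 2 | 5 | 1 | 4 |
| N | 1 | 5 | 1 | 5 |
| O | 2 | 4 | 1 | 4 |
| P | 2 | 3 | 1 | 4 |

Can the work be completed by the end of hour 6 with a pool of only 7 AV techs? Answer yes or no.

yes

Schedule M@1, N@3, O@4, P@4: h1:5  h2:5  h3:5  h4:7  h5:7  h6:0 — peak 7 ≤ 7.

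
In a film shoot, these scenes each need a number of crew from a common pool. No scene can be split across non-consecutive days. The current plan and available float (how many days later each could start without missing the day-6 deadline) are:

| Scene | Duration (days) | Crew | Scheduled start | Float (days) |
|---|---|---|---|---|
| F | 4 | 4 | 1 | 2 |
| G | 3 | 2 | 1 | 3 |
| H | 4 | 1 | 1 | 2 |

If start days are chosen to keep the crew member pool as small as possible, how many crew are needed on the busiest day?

Schedule F@1, G@1, H@1: d1:7  d2:7  d3:7  d4:5  d5:0  d6:0 — peak 7.

7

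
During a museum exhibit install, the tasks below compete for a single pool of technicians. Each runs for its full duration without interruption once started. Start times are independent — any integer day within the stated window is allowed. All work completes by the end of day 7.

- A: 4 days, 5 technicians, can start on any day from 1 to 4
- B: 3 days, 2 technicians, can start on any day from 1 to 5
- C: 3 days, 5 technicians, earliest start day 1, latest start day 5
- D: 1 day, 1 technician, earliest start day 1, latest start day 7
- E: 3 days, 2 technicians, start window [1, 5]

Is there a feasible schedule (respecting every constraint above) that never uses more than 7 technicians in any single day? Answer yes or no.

yes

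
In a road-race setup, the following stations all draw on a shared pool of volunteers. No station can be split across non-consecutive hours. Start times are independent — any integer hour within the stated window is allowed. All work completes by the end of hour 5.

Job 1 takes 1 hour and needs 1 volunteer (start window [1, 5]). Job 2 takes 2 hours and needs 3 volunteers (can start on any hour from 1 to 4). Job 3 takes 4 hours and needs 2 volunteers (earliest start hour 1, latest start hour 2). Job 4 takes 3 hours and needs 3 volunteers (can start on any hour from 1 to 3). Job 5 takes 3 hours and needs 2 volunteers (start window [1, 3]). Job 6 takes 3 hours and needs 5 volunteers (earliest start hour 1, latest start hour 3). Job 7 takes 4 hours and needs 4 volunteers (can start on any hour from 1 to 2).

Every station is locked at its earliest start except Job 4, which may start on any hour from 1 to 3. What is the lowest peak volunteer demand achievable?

17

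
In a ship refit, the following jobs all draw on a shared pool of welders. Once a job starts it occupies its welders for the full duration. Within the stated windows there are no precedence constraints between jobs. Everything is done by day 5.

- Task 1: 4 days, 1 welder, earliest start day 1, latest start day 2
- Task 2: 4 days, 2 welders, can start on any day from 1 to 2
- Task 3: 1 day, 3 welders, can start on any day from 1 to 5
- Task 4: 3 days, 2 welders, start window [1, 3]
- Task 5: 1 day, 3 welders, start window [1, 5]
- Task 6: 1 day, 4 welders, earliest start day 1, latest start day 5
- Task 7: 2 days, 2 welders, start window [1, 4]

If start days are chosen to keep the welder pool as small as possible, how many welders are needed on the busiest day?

7

Early-start (Task 1@1, Task 2@1, Task 3@1, Task 4@1, Task 5@1, Task 6@1, Task 7@1) gives peak 17: d1:17  d2:7  d3:5  d4:3  d5:0.
Shift Task 4→2, Task 5→5, Task 6→5, Task 7→2.
Schedule Task 1@1, Task 2@1, Task 3@1, Task 4@2, Task 5@5, Task 6@5, Task 7@2: d1:6  d2:7  d3:7  d4:5  d5:7 — peak 7.
Total welder-days = 32 over 5 days ⇒ peak ≥ ⌈32/5⌉ = 7, so 7 is optimal.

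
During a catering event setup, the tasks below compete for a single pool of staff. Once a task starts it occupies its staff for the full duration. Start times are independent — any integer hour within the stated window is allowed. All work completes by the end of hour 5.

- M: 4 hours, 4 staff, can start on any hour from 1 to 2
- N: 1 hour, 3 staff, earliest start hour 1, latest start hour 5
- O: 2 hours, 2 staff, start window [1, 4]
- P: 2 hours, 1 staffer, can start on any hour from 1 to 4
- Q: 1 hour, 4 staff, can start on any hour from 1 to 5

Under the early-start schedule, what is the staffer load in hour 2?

7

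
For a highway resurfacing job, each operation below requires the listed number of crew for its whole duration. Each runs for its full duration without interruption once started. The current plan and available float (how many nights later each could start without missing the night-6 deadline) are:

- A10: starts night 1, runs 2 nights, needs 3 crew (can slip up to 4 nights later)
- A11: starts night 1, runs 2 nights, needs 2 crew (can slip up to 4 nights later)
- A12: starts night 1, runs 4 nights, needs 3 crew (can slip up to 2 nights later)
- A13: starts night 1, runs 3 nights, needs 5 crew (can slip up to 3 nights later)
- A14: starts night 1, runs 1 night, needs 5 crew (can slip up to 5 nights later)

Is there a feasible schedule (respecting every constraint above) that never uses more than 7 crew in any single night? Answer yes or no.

The minimum achievable peak is 8; 7 < 8, so no feasible schedule stays within the cap.

no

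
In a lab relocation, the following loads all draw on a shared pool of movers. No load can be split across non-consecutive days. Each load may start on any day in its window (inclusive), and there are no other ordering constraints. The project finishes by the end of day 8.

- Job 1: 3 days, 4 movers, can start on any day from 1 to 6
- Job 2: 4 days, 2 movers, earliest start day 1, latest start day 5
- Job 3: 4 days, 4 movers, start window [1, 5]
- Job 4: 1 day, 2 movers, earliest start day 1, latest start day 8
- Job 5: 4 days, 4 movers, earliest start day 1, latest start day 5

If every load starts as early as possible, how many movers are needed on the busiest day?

16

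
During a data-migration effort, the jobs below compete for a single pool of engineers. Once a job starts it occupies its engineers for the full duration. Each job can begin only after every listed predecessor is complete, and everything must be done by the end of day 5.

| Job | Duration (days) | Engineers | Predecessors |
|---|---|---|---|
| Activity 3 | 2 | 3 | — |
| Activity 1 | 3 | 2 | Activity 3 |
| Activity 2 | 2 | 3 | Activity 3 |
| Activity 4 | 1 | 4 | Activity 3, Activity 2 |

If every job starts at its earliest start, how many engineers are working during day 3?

At early start, day 3 has: Activity 1, Activity 2.
Demand: 2 + 3 = 5.

5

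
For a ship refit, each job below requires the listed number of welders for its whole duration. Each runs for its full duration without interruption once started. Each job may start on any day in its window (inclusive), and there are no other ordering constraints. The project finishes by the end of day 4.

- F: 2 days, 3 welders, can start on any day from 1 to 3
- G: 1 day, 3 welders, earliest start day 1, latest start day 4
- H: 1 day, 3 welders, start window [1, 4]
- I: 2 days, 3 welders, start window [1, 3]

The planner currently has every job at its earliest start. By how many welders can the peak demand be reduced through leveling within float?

Early-start peak: d1:12  d2:6  d3:0  d4:0 ⇒ 12.
Leveled (F@1, G@1, H@2, I@3): d1:6  d2:6  d3:3  d4:3 ⇒ 6.
Reduction 12 − 6 = 6.

6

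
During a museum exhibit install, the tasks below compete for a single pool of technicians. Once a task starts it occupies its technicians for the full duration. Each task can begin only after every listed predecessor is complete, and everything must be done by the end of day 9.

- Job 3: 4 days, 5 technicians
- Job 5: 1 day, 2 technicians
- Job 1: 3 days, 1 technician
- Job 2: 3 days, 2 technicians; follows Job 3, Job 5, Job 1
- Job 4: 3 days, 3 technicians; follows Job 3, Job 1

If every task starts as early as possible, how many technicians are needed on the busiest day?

8

Early-start schedule: Job 3@1, Job 5@1, Job 1@1, Job 2@5, Job 4@5.
Load per day: day 1: 8, day 2: 6, day 3: 6, day 4: 5, day 5: 5, day 6: 5, day 7: 5, day 8: 0, day 9: 0.
Peak is 8.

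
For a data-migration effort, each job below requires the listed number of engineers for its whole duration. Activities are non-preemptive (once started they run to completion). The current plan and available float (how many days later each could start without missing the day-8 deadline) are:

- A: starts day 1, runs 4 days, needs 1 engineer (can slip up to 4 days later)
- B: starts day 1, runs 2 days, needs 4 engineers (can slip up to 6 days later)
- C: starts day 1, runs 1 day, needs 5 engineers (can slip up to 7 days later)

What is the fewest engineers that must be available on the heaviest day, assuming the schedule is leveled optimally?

5

Early-start (A@1, B@1, C@1) gives peak 10: d1:10  d2:5  d3:1  d4:1  d5:0  d6:0  d7:0  d8:0.
Shift C→5.
Schedule A@1, B@1, C@5: d1:5  d2:5  d3:1  d4:1  d5:5  d6:0  d7:0  d8:0 — peak 5.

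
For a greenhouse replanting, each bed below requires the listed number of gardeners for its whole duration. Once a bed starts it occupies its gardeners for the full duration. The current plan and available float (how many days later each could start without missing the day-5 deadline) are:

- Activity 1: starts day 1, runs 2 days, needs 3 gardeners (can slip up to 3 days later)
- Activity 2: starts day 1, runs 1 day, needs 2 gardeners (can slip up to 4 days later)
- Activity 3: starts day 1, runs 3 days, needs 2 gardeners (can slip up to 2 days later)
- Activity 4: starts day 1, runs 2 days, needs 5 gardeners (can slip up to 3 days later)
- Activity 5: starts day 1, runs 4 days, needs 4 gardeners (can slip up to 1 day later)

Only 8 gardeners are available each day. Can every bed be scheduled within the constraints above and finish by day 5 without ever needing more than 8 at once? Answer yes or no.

The minimum achievable peak is 9; 8 < 9, so no feasible schedule stays within the cap.

no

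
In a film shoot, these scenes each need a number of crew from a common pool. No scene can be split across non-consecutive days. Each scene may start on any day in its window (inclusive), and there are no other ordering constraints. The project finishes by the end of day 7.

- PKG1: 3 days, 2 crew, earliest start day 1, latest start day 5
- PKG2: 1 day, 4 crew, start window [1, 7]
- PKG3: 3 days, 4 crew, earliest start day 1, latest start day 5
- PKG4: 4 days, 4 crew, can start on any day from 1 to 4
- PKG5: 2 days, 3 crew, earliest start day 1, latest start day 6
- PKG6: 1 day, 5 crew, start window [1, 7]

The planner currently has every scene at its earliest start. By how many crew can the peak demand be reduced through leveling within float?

14

Early-start peak: d1:22  d2:13  d3:10  d4:4  d5:0  d6:0  d7:0 ⇒ 22.
Leveled (PKG1@1, PKG2@1, PKG3@3, PKG4@4, PKG5@6, PKG6@2): d1:6  d2:7  d3:6  d4:8  d5:8  d6:7  d7:7 ⇒ 8.
Reduction 22 − 8 = 14.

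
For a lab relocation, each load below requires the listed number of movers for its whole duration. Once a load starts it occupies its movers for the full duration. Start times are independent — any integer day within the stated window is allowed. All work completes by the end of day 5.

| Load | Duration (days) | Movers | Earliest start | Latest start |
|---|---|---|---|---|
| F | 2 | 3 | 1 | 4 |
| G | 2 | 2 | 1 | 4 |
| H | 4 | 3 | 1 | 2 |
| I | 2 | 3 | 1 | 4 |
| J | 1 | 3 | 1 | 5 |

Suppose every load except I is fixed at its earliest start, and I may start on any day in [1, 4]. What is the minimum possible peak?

11

I@1: d1:14  d2:11  d3:3  d4:3  d5:0 → peak 14
I@2: d1:11  d2:11  d3:6  d4:3  d5:0 → peak 11
I@3: d1:11  d2:8  d3:6  d4:6  d5:0 → peak 11
I@4: d1:11  d2:8  d3:3  d4:6  d5:3 → peak 11
Best is I@2, peak 11.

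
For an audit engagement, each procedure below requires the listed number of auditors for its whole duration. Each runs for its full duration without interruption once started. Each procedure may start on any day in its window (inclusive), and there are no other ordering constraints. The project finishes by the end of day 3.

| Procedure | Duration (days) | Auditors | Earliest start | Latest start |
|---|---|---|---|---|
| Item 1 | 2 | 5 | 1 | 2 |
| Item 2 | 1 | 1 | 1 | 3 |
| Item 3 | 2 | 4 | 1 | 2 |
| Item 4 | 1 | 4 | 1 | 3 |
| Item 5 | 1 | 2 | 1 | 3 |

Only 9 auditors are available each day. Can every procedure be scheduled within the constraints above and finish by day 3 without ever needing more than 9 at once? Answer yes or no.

Schedule Item 1@1, Item 2@1, Item 3@2, Item 4@3, Item 5@1: d1:8  d2:9  d3:8 — peak 9 ≤ 9.

yes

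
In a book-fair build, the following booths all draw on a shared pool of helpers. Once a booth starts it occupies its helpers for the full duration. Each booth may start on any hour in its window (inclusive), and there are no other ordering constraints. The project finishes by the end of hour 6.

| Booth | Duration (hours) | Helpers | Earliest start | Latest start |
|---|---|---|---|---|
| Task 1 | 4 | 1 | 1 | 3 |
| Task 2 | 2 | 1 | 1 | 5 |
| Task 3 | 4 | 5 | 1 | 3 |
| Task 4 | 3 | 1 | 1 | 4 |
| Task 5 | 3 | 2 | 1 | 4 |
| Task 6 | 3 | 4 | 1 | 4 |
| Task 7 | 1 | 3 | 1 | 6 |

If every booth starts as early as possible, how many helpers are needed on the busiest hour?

17

Early-start schedule: Task 1@1, Task 2@1, Task 3@1, Task 4@1, Task 5@1, Task 6@1, Task 7@1.
Load per hour: hour 1: 17, hour 2: 14, hour 3: 13, hour 4: 6, hour 5: 0, hour 6: 0.
Peak is 17.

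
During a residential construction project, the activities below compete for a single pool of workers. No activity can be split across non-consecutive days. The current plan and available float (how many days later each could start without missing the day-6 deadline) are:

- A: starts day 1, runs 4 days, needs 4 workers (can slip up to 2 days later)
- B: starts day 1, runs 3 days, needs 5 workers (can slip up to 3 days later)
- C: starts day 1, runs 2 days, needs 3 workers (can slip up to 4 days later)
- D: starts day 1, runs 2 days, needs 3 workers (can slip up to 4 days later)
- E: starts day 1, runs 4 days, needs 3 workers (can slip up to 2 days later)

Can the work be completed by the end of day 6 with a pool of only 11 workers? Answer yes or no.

no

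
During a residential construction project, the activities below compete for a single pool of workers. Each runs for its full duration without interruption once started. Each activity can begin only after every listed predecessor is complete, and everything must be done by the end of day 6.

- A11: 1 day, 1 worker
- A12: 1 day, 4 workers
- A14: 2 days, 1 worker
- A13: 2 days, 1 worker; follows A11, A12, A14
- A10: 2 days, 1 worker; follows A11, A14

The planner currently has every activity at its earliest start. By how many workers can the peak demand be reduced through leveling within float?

2

Early-start peak: d1:6  d2:1  d3:2  d4:2  d5:0  d6:0 ⇒ 6.
Leveled (A11@1, A12@2, A14@3, A13@5, A10@5): d1:1  d2:4  d3:1  d4:1  d5:2  d6:2 ⇒ 4.
Reduction 6 − 4 = 2.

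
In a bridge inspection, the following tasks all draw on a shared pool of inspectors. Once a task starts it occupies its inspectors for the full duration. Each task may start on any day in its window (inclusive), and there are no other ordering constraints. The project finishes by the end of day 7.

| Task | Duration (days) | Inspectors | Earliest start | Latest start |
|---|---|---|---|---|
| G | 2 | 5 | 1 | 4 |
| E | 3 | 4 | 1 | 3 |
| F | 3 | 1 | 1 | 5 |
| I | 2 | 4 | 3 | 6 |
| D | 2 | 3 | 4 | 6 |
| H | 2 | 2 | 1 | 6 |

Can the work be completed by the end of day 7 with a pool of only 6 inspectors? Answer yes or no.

no

Total inspector-days = 43; over 7 days the average is 43/7 > 6, so some day must exceed 6.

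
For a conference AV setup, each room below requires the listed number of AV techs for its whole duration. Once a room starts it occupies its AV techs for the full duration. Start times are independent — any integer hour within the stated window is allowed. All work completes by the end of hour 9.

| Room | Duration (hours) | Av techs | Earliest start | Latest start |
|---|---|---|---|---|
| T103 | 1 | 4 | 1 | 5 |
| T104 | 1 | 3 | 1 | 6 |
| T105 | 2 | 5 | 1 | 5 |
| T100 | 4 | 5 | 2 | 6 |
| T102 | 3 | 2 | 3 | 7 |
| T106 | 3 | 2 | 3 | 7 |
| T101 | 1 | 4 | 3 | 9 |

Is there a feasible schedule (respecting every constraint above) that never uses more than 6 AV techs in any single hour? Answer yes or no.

no

The minimum achievable peak is 7; 6 < 7, so no feasible schedule stays within the cap.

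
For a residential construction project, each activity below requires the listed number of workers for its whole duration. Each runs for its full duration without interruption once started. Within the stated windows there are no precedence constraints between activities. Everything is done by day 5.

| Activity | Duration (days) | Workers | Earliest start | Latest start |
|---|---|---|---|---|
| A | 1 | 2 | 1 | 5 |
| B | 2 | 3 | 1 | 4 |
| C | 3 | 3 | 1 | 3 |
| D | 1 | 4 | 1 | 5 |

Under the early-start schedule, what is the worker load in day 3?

3

At early start, day 3 has: C.
Demand: 3 = 3.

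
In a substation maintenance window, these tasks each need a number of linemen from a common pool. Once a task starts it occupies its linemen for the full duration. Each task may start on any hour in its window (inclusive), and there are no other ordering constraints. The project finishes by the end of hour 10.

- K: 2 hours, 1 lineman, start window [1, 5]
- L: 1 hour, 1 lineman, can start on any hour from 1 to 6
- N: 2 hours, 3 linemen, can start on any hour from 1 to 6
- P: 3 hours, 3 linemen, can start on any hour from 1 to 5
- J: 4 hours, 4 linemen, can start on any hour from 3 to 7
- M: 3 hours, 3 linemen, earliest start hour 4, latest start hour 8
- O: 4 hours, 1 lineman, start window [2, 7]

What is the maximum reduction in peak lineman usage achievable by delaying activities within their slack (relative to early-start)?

2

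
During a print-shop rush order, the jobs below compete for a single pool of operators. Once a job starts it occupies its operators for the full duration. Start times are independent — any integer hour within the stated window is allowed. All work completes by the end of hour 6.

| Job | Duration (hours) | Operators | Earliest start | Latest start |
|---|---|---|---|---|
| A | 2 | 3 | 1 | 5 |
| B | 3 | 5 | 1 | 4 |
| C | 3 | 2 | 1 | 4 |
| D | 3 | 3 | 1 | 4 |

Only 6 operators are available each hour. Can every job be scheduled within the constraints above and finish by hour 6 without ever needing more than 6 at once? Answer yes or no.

no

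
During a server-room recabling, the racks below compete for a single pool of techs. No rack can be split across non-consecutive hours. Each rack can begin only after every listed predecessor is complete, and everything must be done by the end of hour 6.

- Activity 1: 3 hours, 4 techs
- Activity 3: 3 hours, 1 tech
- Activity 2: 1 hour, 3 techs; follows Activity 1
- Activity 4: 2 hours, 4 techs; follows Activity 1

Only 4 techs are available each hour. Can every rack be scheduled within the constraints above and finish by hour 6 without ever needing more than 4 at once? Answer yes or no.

no

Total tech-hours = 26; over 6 hours the average is 26/6 > 4, so some hour must exceed 4.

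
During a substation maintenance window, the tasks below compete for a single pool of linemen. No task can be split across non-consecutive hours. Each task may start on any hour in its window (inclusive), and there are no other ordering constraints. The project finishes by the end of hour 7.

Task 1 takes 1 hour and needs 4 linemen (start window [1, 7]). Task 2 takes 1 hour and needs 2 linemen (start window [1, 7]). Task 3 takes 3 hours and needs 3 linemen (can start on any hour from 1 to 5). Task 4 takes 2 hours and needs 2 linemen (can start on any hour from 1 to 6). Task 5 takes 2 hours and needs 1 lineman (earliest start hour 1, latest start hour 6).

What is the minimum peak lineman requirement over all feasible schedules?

4

Early-start (Task 1@1, Task 2@1, Task 3@1, Task 4@1, Task 5@1) gives peak 12: h1:12  h2:6  h3:3  h4:0  h5:0  h6:0  h7:0.
Shift Task 2→2, Task 3→3, Task 4→6, Task 5→2.
Schedule Task 1@1, Task 2@2, Task 3@3, Task 4@6, Task 5@2: h1:4  h2:3  h3:4  h4:3  h5:3  h6:2  h7:2 — peak 4.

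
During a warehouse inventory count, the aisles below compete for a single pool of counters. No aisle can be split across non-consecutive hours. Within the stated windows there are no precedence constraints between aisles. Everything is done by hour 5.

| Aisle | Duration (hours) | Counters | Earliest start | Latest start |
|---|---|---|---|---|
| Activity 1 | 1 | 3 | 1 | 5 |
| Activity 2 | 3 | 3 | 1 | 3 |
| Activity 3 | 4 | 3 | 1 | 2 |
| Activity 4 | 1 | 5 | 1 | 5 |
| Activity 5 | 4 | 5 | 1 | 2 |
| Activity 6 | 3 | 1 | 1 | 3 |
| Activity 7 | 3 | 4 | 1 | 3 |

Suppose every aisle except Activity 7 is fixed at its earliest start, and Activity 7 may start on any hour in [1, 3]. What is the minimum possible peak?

20

Activity 7@1: h1:24  h2:16  h3:16  h4:8  h5:0 → peak 24
Activity 7@2: h1:20  h2:16  h3:16  h4:12  h5:0 → peak 20
Activity 7@3: h1:20  h2:12  h3:16  h4:12  h5:4 → peak 20
Best is Activity 7@2, peak 20.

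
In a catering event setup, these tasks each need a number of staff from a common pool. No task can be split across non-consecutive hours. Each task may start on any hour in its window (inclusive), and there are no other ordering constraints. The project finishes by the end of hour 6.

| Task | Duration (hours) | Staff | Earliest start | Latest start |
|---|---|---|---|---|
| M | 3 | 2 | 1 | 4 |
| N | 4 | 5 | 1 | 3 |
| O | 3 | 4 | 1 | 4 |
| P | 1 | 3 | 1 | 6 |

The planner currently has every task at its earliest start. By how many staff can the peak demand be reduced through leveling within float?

Early-start peak: h1:14  h2:11  h3:11  h4:5  h5:0  h6:0 ⇒ 14.
Leveled (M@1, N@1, O@4, P@5): h1:7  h2:7  h3:7  h4:9  h5:7  h6:4 ⇒ 9.
Reduction 14 − 9 = 5.

5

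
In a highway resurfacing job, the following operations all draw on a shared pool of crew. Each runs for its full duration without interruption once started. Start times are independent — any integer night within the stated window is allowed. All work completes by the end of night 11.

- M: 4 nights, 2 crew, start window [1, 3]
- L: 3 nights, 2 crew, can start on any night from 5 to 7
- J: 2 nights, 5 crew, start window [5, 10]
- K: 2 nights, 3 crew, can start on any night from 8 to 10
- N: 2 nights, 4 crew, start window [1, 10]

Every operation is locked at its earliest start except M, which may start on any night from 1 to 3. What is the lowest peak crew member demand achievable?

7

M@1: n1:6  n2:6  n3:2  n4:2  n5:7  n6:7  n7:2  n8:3  n9:3  n10:0  n11:0 → peak 7
M@2: n1:4  n2:6  n3:2  n4:2  n5:9  n6:7  n7:2  n8:3  n9:3  n10:0  n11:0 → peak 9
M@3: n1:4  n2:4  n3:2  n4:2  n5:9  n6:9  n7:2  n8:3  n9:3  n10:0  n11:0 → peak 9
Best is M@1, peak 7.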